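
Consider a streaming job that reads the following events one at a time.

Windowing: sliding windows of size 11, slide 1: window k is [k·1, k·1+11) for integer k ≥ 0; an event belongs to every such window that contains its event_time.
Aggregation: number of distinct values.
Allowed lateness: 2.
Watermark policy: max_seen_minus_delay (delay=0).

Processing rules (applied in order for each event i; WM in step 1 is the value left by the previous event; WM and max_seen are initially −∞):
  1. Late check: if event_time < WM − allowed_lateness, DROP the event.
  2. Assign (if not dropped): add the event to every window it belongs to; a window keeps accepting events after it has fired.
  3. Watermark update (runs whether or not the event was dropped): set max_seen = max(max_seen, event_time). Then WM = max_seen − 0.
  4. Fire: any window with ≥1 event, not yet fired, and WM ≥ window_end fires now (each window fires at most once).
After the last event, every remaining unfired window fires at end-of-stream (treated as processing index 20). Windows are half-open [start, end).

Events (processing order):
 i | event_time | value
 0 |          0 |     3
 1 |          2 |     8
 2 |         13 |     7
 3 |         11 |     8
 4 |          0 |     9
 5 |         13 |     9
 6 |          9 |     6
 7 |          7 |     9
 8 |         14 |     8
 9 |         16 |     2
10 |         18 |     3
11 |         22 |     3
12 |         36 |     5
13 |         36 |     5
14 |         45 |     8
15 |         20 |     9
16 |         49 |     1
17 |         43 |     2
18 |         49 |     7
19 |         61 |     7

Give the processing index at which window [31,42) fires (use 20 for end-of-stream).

i=0 t=0 v=3: → [0,11); WM=0
i=1 t=2 v=8: → [2,13),[1,12),[0,11); WM=2
i=2 t=13 v=7: → [13,24),[12,23),[11,22),[10,21),[9,20),[8,19),[7,18),[6,17),[5,16),[4,15),[3,14); WM=13; [0,11) fires=2 [1,12) fires=1 [2,13) fires=1
i=3 t=11 v=8: → [11,22),[10,21),[9,20),[8,19),[7,18),[6,17),[5,16),[4,15),[3,14),[2,13),[1,12); WM=13
i=4 t=0 v=9: DROP (t<13-2); WM=13
i=5 t=13 v=9: → [13,24),[12,23),[11,22),[10,21),[9,20),[8,19),[7,18),[6,17),[5,16),[4,15),[3,14); WM=13
i=6 t=9 v=6: DROP (t<13-2); WM=13
i=7 t=7 v=9: DROP (t<13-2); WM=13
i=8 t=14 v=8: → [14,25),[13,24),[12,23),[11,22),[10,21),[9,20),[8,19),[7,18),[6,17),[5,16),[4,15); WM=14; [3,14) fires=3
i=9 t=16 v=2: → [16,27),[15,26),[14,25),[13,24),[12,23),[11,22),[10,21),[9,20),[8,19),[7,18),[6,17); WM=16; [4,15) fires=3 [5,16) fires=3
i=10 t=18 v=3: → [18,29),[17,28),[16,27),[15,26),[14,25),[13,24),[12,23),[11,22),[10,21),[9,20),[8,19); WM=18; [6,17) fires=4 [7,18) fires=4
i=11 t=22 v=3: → [22,33),[21,32),[20,31),[19,30),[18,29),[17,28),[16,27),[15,26),[14,25),[13,24),[12,23); WM=22; [8,19) fires=5 [9,20) fires=5 [10,21) fires=5 [11,22) fires=5
i=12 t=36 v=5: → [36,47),[35,46),[34,45),[33,44),[32,43),[31,42),[30,41),[29,40),[28,39),[27,38),[26,37); WM=36; [12,23) fires=5 [13,24) fires=5 [14,25) fires=3 [15,26) fires=2 [16,27) fires=2 [17,28) fires=1 [18,29) fires=1 [19,30) fires=1 [20,31) fires=1 [21,32) fires=1 [22,33) fires=1
i=13 t=36 v=5: → [36,47),[35,46),[34,45),[33,44),[32,43),[31,42),[30,41),[29,40),[28,39),[27,38),[26,37); WM=36
i=14 t=45 v=8: → [45,56),[44,55),[43,54),[42,53),[41,52),[40,51),[39,50),[38,49),[37,48),[36,47),[35,46); WM=45; [26,37) fires=1 [27,38) fires=1 [28,39) fires=1 [29,40) fires=1 [30,41) fires=1 [31,42) fires=1 [32,43) fires=1 [33,44) fires=1 [34,45) fires=1
i=15 t=20 v=9: DROP (t<45-2); WM=45
i=16 t=49 v=1: → [49,60),[48,59),[47,58),[46,57),[45,56),[44,55),[43,54),[42,53),[41,52),[40,51),[39,50); WM=49; [35,46) fires=2 [36,47) fires=2 [37,48) fires=1 [38,49) fires=1
i=17 t=43 v=2: DROP (t<49-2); WM=49
i=18 t=49 v=7: → [49,60),[48,59),[47,58),[46,57),[45,56),[44,55),[43,54),[42,53),[41,52),[40,51),[39,50); WM=49
i=19 t=61 v=7: → [61,72),[60,71),[59,70),[58,69),[57,68),[56,67),[55,66),[54,65),[53,64),[52,63),[51,62); WM=61; [39,50) fires=3 [40,51) fires=3 [41,52) fires=3 [42,53) fires=3 [43,54) fires=3 [44,55) fires=3 [45,56) fires=3 [46,57) fires=2 [47,58) fires=2 [48,59) fires=2 [49,60) fires=2

14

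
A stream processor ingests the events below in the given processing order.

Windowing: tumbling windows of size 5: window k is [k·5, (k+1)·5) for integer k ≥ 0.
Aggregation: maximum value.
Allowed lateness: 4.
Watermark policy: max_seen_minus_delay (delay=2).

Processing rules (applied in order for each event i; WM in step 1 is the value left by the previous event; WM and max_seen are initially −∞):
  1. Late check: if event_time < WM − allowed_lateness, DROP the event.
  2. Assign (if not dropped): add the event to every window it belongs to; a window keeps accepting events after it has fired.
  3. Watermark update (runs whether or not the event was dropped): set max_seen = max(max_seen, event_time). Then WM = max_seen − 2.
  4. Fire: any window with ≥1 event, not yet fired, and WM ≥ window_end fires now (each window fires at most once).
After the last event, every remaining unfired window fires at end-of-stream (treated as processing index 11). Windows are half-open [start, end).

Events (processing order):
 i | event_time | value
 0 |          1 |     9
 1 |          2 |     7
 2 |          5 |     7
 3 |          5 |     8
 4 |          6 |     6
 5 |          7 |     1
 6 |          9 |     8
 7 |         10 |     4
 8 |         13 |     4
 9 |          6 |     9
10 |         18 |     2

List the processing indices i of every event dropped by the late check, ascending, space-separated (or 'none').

9

i=0 t=1 v=9: → [0,5); WM=-1
i=1 t=2 v=7: → [0,5); WM=0
i=2 t=5 v=7: → [5,10); WM=3
i=3 t=5 v=8: → [5,10); WM=3
i=4 t=6 v=6: → [5,10); WM=4
i=5 t=7 v=1: → [5,10); WM=5; [0,5) fires=9
i=6 t=9 v=8: → [5,10); WM=7
i=7 t=10 v=4: → [10,15); WM=8
i=8 t=13 v=4: → [10,15); WM=11; [5,10) fires=8
i=9 t=6 v=9: DROP (t<11-4); WM=11
i=10 t=18 v=2: → [15,20); WM=16; [10,15) fires=4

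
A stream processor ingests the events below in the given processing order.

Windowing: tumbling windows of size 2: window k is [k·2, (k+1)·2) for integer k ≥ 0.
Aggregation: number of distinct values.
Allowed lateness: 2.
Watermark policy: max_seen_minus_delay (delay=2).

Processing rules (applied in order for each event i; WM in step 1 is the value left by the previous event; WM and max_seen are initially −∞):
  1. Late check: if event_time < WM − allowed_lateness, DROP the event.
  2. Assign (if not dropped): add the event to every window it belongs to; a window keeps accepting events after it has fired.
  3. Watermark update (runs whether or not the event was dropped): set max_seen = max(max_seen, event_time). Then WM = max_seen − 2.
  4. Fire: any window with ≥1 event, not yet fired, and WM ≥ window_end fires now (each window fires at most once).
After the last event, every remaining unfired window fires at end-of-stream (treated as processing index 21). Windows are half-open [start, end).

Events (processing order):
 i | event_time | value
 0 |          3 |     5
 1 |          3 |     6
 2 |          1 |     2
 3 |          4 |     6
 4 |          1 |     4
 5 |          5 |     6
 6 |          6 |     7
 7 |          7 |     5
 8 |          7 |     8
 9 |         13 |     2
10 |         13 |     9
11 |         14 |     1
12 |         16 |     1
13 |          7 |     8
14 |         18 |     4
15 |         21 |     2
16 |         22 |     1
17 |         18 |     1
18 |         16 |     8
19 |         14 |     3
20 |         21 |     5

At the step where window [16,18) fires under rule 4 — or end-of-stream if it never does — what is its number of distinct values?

1

i=0 t=3 v=5: → [2,4); WM=1
i=1 t=3 v=6: → [2,4); WM=1
i=2 t=1 v=2: → [0,2); WM=1
i=3 t=4 v=6: → [4,6); WM=2; [0,2) fires=1
i=4 t=1 v=4: → [0,2); WM=2
i=5 t=5 v=6: → [4,6); WM=3
i=6 t=6 v=7: → [6,8); WM=4; [2,4) fires=2
i=7 t=7 v=5: → [6,8); WM=5
i=8 t=7 v=8: → [6,8); WM=5
i=9 t=13 v=2: → [12,14); WM=11; [4,6) fires=1 [6,8) fires=3
i=10 t=13 v=9: → [12,14); WM=11
i=11 t=14 v=1: → [14,16); WM=12
i=12 t=16 v=1: → [16,18); WM=14; [12,14) fires=2
i=13 t=7 v=8: DROP (t<14-2); WM=14
i=14 t=18 v=4: → [18,20); WM=16; [14,16) fires=1
i=15 t=21 v=2: → [20,22); WM=19; [16,18) fires=1
i=16 t=22 v=1: → [22,24); WM=20; [18,20) fires=1
i=17 t=18 v=1: → [18,20); WM=20
i=18 t=16 v=8: DROP (t<20-2); WM=20
i=19 t=14 v=3: DROP (t<20-2); WM=20
i=20 t=21 v=5: → [20,22); WM=20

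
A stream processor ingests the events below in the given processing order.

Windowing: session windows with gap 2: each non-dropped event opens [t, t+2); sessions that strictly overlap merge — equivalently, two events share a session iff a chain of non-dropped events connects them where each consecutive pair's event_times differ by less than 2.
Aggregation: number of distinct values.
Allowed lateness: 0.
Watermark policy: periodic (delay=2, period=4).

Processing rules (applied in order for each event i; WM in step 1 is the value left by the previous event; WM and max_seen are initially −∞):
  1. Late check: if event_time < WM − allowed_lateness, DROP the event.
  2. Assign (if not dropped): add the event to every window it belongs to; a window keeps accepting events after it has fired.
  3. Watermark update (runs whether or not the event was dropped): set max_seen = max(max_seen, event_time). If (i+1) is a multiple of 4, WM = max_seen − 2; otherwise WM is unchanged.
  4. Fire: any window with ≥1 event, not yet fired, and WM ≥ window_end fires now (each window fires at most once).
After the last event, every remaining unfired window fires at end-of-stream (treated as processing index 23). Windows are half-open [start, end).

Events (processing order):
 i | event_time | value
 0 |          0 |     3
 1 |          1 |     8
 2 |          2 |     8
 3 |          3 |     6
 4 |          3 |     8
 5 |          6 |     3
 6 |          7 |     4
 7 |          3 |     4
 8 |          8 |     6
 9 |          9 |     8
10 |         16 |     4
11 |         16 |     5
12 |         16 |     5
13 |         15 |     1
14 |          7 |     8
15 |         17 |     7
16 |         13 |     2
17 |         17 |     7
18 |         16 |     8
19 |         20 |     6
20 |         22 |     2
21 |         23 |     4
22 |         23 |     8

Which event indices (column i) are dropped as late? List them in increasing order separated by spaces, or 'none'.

14 16

i=0 t=0 v=3: → [0,2); WM=−∞
i=1 t=1 v=8: → [0,3); WM=−∞
i=2 t=2 v=8: → [0,4); WM=−∞
i=3 t=3 v=6: → [0,5); WM=1
i=4 t=3 v=8: → [0,5); WM=1
i=5 t=6 v=3: → [6,8); WM=1
i=6 t=7 v=4: → [6,9); WM=1
i=7 t=3 v=4: → [0,5); WM=5
i=8 t=8 v=6: → [6,10); WM=5
i=9 t=9 v=8: → [6,11); WM=5
i=10 t=16 v=4: → [16,18); WM=5
i=11 t=16 v=5: → [16,18); WM=14
i=12 t=16 v=5: → [16,18); WM=14
i=13 t=15 v=1: → [15,18); WM=14
i=14 t=7 v=8: DROP (t<14-0); WM=14
i=15 t=17 v=7: → [15,19); WM=15
i=16 t=13 v=2: DROP (t<15-0); WM=15
i=17 t=17 v=7: → [15,19); WM=15
i=18 t=16 v=8: → [15,19); WM=15
i=19 t=20 v=6: → [20,22); WM=18
i=20 t=22 v=2: → [22,24); WM=18
i=21 t=23 v=4: → [22,25); WM=18
i=22 t=23 v=8: → [22,25); WM=18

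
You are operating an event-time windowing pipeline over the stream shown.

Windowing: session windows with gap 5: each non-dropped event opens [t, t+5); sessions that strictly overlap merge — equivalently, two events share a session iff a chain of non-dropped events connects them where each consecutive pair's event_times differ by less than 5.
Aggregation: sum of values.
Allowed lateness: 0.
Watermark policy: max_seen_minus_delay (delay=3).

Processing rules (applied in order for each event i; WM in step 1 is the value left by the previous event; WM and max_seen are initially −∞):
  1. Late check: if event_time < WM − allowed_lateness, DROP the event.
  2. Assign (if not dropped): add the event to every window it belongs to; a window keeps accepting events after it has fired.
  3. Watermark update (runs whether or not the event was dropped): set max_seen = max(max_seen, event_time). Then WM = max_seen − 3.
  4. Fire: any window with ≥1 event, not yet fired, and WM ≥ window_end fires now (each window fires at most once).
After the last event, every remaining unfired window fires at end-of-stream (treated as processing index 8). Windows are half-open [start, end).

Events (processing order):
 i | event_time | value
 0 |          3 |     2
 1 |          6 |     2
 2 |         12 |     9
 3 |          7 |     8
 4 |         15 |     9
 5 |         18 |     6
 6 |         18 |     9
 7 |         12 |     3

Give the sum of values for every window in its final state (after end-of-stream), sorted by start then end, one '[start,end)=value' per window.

[3,11)=4 [12,23)=33

i=0 t=3 v=2: → [3,8); WM=0
i=1 t=6 v=2: → [3,11); WM=3
i=2 t=12 v=9: → [12,17); WM=9
i=3 t=7 v=8: DROP (t<9-0); WM=9
i=4 t=15 v=9: → [12,20); WM=12
i=5 t=18 v=6: → [12,23); WM=15
i=6 t=18 v=9: → [12,23); WM=15
i=7 t=12 v=3: DROP (t<15-0); WM=15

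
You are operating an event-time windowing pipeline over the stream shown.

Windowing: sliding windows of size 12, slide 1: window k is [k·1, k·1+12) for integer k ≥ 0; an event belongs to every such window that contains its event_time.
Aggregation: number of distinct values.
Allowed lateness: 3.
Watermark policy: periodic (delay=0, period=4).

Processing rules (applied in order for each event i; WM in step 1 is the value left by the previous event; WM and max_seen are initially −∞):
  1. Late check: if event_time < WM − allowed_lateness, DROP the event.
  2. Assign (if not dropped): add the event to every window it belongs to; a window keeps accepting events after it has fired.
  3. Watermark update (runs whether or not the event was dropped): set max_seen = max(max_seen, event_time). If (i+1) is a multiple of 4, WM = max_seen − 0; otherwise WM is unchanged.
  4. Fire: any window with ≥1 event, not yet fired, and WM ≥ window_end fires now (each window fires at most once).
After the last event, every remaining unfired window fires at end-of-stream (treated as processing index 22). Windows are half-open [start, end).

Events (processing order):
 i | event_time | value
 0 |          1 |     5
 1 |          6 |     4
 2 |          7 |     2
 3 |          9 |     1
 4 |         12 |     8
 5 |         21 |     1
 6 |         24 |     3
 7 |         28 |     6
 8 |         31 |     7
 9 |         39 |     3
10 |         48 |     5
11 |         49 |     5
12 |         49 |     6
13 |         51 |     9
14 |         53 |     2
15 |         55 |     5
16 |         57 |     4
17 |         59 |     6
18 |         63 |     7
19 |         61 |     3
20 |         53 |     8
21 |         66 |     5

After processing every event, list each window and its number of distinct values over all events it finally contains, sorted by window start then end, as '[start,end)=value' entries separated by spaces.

[0,12)=4 [1,13)=5 [2,14)=4 [3,15)=4 [4,16)=4 [5,17)=4 [6,18)=4 [7,19)=3 [8,20)=2 [9,21)=2 [10,22)=2 [11,23)=2 [12,24)=2 [13,25)=2 [14,26)=2 [15,27)=2 [16,28)=2 [17,29)=3 [18,30)=3 [19,31)=3 [20,32)=4 [21,33)=4 [22,34)=3 [23,35)=3 [24,36)=3 [25,37)=2 [26,38)=2 [27,39)=2 [28,40)=3 [29,41)=2 [30,42)=2 [31,43)=2 [32,44)=1 [33,45)=1 [34,46)=1 [35,47)=1 [36,48)=1 [37,49)=2 [38,50)=3 [39,51)=3 [40,52)=3 [41,53)=3 [42,54)=4 [43,55)=4 [44,56)=4 [45,57)=4 [46,58)=5 [47,59)=5 [48,60)=5 [49,61)=5 [50,62)=6 [51,63)=6 [52,64)=6 [53,65)=6 [54,66)=5 [55,67)=5 [56,68)=5 [57,69)=5 [58,70)=4 [59,71)=4 [60,72)=3 [61,73)=3 [62,74)=2 [63,75)=2 [64,76)=1 [65,77)=1 [66,78)=1

i=0 t=1 v=5: → [1,13),[0,12); WM=−∞
i=1 t=6 v=4: → [6,18),[5,17),[4,16),[3,15),[2,14),[1,13),[0,12); WM=−∞
i=2 t=7 v=2: → [7,19),[6,18),[5,17),[4,16),[3,15),[2,14),[1,13),[0,12); WM=−∞
i=3 t=9 v=1: → [9,21),[8,20),[7,19),[6,18),[5,17),[4,16),[3,15),[2,14),[1,13),[0,12); WM=9
i=4 t=12 v=8: → [12,24),[11,23),[10,22),[9,21),[8,20),[7,19),[6,18),[5,17),[4,16),[3,15),[2,14),[1,13); WM=9
i=5 t=21 v=1: → [21,33),[20,32),[19,31),[18,30),[17,29),[16,28),[15,27),[14,26),[13,25),[12,24),[11,23),[10,22); WM=9
i=6 t=24 v=3: → [24,36),[23,35),[22,34),[21,33),[20,32),[19,31),[18,30),[17,29),[16,28),[15,27),[14,26),[13,25); WM=9
i=7 t=28 v=6: → [28,40),[27,39),[26,38),[25,37),[24,36),[23,35),[22,34),[21,33),[20,32),[19,31),[18,30),[17,29); WM=28; [0,12) fires=4 [1,13) fires=5 [2,14) fires=4 [3,15) fires=4 [4,16) fires=4 [5,17) fires=4 [6,18) fires=4 [7,19) fires=3 [8,20) fires=2 [9,21) fires=2 [10,22) fires=2 [11,23) fires=2 [12,24) fires=2 [13,25) fires=2 [14,26) fires=2 [15,27) fires=2 [16,28) fires=2
i=8 t=31 v=7: → [31,43),[30,42),[29,41),[28,40),[27,39),[26,38),[25,37),[24,36),[23,35),[22,34),[21,33),[20,32); WM=28
i=9 t=39 v=3: → [39,51),[38,50),[37,49),[36,48),[35,47),[34,46),[33,45),[32,44),[31,43),[30,42),[29,41),[28,40); WM=28
i=10 t=48 v=5: → [48,60),[47,59),[46,58),[45,57),[44,56),[43,55),[42,54),[41,53),[40,52),[39,51),[38,50),[37,49); WM=28
i=11 t=49 v=5: → [49,61),[48,60),[47,59),[46,58),[45,57),[44,56),[43,55),[42,54),[41,53),[40,52),[39,51),[38,50); WM=49; [17,29) fires=3 [18,30) fires=3 [19,31) fires=3 [20,32) fires=4 [21,33) fires=4 [22,34) fires=3 [23,35) fires=3 [24,36) fires=3 [25,37) fires=2 [26,38) fires=2 [27,39) fires=2 [28,40) fires=3 [29,41) fires=2 [30,42) fires=2 [31,43) fires=2 [32,44) fires=1 [33,45) fires=1 [34,46) fires=1 [35,47) fires=1 [36,48) fires=1 [37,49) fires=2
i=12 t=49 v=6: → [49,61),[48,60),[47,59),[46,58),[45,57),[44,56),[43,55),[42,54),[41,53),[40,52),[39,51),[38,50); WM=49
i=13 t=51 v=9: → [51,63),[50,62),[49,61),[48,60),[47,59),[46,58),[45,57),[44,56),[43,55),[42,54),[41,53),[40,52); WM=49
i=14 t=53 v=2: → [53,65),[52,64),[51,63),[50,62),[49,61),[48,60),[47,59),[46,58),[45,57),[44,56),[43,55),[42,54); WM=49
i=15 t=55 v=5: → [55,67),[54,66),[53,65),[52,64),[51,63),[50,62),[49,61),[48,60),[47,59),[46,58),[45,57),[44,56); WM=55; [38,50) fires=3 [39,51) fires=3 [40,52) fires=3 [41,53) fires=3 [42,54) fires=4 [43,55) fires=4
i=16 t=57 v=4: → [57,69),[56,68),[55,67),[54,66),[53,65),[52,64),[51,63),[50,62),[49,61),[48,60),[47,59),[46,58); WM=55
i=17 t=59 v=6: → [59,71),[58,70),[57,69),[56,68),[55,67),[54,66),[53,65),[52,64),[51,63),[50,62),[49,61),[48,60); WM=55
i=18 t=63 v=7: → [63,75),[62,74),[61,73),[60,72),[59,71),[58,70),[57,69),[56,68),[55,67),[54,66),[53,65),[52,64); WM=55
i=19 t=61 v=3: → [61,73),[60,72),[59,71),[58,70),[57,69),[56,68),[55,67),[54,66),[53,65),[52,64),[51,63),[50,62); WM=63; [44,56) fires=4 [45,57) fires=4 [46,58) fires=5 [47,59) fires=5 [48,60) fires=5 [49,61) fires=5 [50,62) fires=6 [51,63) fires=6
i=20 t=53 v=8: DROP (t<63-3); WM=63
i=21 t=66 v=5: → [66,78),[65,77),[64,76),[63,75),[62,74),[61,73),[60,72),[59,71),[58,70),[57,69),[56,68),[55,67); WM=63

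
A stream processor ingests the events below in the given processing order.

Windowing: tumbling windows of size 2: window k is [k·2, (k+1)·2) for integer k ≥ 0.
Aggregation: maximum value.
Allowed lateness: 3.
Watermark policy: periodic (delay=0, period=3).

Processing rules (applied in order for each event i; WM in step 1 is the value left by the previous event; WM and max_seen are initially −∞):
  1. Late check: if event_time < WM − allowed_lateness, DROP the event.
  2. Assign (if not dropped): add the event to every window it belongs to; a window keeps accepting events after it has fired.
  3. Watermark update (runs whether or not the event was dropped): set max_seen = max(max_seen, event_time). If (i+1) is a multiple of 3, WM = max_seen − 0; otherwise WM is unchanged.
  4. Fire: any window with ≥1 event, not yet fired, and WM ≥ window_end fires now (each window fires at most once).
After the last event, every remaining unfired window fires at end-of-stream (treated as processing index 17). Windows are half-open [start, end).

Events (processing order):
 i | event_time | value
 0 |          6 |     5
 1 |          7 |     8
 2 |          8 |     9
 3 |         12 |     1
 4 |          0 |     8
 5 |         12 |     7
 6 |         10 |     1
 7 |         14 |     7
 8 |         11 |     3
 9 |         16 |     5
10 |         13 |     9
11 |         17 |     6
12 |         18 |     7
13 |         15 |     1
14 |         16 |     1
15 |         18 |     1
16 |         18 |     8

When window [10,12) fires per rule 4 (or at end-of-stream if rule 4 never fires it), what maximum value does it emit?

1

i=0 t=6 v=5: → [6,8); WM=−∞
i=1 t=7 v=8: → [6,8); WM=−∞
i=2 t=8 v=9: → [8,10); WM=8; [6,8) fires=8
i=3 t=12 v=1: → [12,14); WM=8
i=4 t=0 v=8: DROP (t<8-3); WM=8
i=5 t=12 v=7: → [12,14); WM=12; [8,10) fires=9
i=6 t=10 v=1: → [10,12); WM=12; [10,12) fires=1
i=7 t=14 v=7: → [14,16); WM=12
i=8 t=11 v=3: → [10,12); WM=14; [12,14) fires=7
i=9 t=16 v=5: → [16,18); WM=14
i=10 t=13 v=9: → [12,14); WM=14
i=11 t=17 v=6: → [16,18); WM=17; [14,16) fires=7
i=12 t=18 v=7: → [18,20); WM=17
i=13 t=15 v=1: → [14,16); WM=17
i=14 t=16 v=1: → [16,18); WM=18; [16,18) fires=6
i=15 t=18 v=1: → [18,20); WM=18
i=16 t=18 v=8: → [18,20); WM=18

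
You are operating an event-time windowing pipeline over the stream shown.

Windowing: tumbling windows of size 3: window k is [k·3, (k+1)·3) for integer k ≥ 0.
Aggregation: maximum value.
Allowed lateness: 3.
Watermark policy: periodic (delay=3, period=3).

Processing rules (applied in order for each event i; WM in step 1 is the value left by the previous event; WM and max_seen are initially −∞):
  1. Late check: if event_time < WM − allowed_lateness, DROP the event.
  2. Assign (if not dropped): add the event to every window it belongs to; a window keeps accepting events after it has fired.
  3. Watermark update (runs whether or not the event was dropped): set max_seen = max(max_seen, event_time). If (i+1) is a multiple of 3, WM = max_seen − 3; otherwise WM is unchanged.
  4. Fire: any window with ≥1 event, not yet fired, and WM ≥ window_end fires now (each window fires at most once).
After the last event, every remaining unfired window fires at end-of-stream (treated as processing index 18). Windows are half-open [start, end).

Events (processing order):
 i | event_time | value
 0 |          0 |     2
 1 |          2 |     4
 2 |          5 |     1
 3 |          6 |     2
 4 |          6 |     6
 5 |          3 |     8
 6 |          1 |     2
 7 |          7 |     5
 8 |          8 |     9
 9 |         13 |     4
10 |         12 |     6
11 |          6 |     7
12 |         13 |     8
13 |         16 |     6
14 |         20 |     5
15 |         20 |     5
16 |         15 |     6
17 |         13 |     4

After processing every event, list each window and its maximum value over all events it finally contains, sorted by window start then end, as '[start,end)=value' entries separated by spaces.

i=0 t=0 v=2: → [0,3); WM=−∞
i=1 t=2 v=4: → [0,3); WM=−∞
i=2 t=5 v=1: → [3,6); WM=2
i=3 t=6 v=2: → [6,9); WM=2
i=4 t=6 v=6: → [6,9); WM=2
i=5 t=3 v=8: → [3,6); WM=3; [0,3) fires=4
i=6 t=1 v=2: → [0,3); WM=3
i=7 t=7 v=5: → [6,9); WM=3
i=8 t=8 v=9: → [6,9); WM=5
i=9 t=13 v=4: → [12,15); WM=5
i=10 t=12 v=6: → [12,15); WM=5
i=11 t=6 v=7: → [6,9); WM=10; [3,6) fires=8 [6,9) fires=9
i=12 t=13 v=8: → [12,15); WM=10
i=13 t=16 v=6: → [15,18); WM=10
i=14 t=20 v=5: → [18,21); WM=17; [12,15) fires=8
i=15 t=20 v=5: → [18,21); WM=17
i=16 t=15 v=6: → [15,18); WM=17
i=17 t=13 v=4: DROP (t<17-3); WM=17

[0,3)=4 [3,6)=8 [6,9)=9 [12,15)=8 [15,18)=6 [18,21)=5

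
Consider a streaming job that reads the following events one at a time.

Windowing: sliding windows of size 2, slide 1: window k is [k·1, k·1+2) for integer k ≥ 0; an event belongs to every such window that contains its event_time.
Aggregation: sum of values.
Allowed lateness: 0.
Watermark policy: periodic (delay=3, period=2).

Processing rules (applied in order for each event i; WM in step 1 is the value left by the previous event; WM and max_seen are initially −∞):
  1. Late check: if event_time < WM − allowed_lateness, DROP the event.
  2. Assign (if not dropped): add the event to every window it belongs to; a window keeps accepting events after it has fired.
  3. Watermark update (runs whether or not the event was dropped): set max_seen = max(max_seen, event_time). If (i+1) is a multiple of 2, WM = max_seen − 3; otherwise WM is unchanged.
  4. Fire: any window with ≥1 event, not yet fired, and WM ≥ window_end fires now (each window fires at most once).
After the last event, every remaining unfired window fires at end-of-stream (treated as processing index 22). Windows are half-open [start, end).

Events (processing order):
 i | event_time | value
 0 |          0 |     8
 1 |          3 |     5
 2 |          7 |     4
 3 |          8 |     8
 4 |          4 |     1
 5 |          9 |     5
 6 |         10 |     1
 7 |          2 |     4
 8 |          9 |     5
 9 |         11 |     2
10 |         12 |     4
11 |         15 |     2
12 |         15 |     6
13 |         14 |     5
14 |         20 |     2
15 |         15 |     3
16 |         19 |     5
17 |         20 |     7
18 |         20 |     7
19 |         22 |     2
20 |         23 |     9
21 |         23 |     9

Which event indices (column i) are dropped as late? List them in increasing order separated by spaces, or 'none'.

4 7

i=0 t=0 v=8: → [0,2); WM=−∞
i=1 t=3 v=5: → [3,5),[2,4); WM=0
i=2 t=7 v=4: → [7,9),[6,8); WM=0
i=3 t=8 v=8: → [8,10),[7,9); WM=5; [0,2) fires=8 [2,4) fires=5 [3,5) fires=5
i=4 t=4 v=1: DROP (t<5-0); WM=5
i=5 t=9 v=5: → [9,11),[8,10); WM=6
i=6 t=10 v=1: → [10,12),[9,11); WM=6
i=7 t=2 v=4: DROP (t<6-0); WM=7
i=8 t=9 v=5: → [9,11),[8,10); WM=7
i=9 t=11 v=2: → [11,13),[10,12); WM=8; [6,8) fires=4
i=10 t=12 v=4: → [12,14),[11,13); WM=8
i=11 t=15 v=2: → [15,17),[14,16); WM=12; [7,9) fires=12 [8,10) fires=18 [9,11) fires=11 [10,12) fires=3
i=12 t=15 v=6: → [15,17),[14,16); WM=12
i=13 t=14 v=5: → [14,16),[13,15); WM=12
i=14 t=20 v=2: → [20,22),[19,21); WM=12
i=15 t=15 v=3: → [15,17),[14,16); WM=17; [11,13) fires=6 [12,14) fires=4 [13,15) fires=5 [14,16) fires=16 [15,17) fires=11
i=16 t=19 v=5: → [19,21),[18,20); WM=17
i=17 t=20 v=7: → [20,22),[19,21); WM=17
i=18 t=20 v=7: → [20,22),[19,21); WM=17
i=19 t=22 v=2: → [22,24),[21,23); WM=19
i=20 t=23 v=9: → [23,25),[22,24); WM=19
i=21 t=23 v=9: → [23,25),[22,24); WM=20; [18,20) fires=5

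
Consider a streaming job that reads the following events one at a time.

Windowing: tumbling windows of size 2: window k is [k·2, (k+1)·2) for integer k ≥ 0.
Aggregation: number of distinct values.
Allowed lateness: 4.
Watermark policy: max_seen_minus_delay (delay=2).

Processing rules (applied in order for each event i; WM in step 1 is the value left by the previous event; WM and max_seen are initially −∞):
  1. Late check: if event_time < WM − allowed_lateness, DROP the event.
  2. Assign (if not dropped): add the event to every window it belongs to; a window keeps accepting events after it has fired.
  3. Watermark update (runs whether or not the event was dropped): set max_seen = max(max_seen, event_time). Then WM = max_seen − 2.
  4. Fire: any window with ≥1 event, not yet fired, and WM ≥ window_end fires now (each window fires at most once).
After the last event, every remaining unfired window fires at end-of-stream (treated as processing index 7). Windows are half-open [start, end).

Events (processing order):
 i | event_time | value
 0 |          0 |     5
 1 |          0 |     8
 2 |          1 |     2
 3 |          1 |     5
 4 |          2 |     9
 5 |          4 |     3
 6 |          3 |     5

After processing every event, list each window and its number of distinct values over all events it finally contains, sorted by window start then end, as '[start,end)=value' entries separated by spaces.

[0,2)=3 [2,4)=2 [4,6)=1

i=0 t=0 v=5: → [0,2); WM=-2
i=1 t=0 v=8: → [0,2); WM=-2
i=2 t=1 v=2: → [0,2); WM=-1
i=3 t=1 v=5: → [0,2); WM=-1
i=4 t=2 v=9: → [2,4); WM=0
i=5 t=4 v=3: → [4,6); WM=2; [0,2) fires=3
i=6 t=3 v=5: → [2,4); WM=2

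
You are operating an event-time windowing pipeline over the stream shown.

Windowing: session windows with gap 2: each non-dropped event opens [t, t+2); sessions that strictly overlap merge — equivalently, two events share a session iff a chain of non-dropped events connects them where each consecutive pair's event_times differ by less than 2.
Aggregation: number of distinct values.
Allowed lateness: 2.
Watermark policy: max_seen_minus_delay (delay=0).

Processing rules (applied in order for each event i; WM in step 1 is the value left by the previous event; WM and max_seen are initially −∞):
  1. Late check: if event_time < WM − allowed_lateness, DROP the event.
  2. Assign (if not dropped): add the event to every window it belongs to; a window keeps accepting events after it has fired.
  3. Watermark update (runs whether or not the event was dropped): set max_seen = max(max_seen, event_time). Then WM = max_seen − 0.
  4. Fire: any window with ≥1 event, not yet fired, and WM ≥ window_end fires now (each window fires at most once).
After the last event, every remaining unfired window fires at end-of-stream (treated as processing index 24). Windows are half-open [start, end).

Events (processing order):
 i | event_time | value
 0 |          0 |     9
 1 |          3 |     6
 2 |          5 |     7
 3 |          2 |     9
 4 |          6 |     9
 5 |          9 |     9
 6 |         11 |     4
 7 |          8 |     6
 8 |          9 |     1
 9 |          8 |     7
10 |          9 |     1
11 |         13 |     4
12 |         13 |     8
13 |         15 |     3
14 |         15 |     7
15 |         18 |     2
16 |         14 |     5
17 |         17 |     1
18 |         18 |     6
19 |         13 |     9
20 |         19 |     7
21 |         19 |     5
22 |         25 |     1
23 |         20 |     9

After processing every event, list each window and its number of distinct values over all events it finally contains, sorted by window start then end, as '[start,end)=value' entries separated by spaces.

i=0 t=0 v=9: → [0,2); WM=0
i=1 t=3 v=6: → [3,5); WM=3
i=2 t=5 v=7: → [5,7); WM=5
i=3 t=2 v=9: DROP (t<5-2); WM=5
i=4 t=6 v=9: → [5,8); WM=6
i=5 t=9 v=9: → [9,11); WM=9
i=6 t=11 v=4: → [11,13); WM=11
i=7 t=8 v=6: DROP (t<11-2); WM=11
i=8 t=9 v=1: → [9,11); WM=11
i=9 t=8 v=7: DROP (t<11-2); WM=11
i=10 t=9 v=1: → [9,11); WM=11
i=11 t=13 v=4: → [13,15); WM=13
i=12 t=13 v=8: → [13,15); WM=13
i=13 t=15 v=3: → [15,17); WM=15
i=14 t=15 v=7: → [15,17); WM=15
i=15 t=18 v=2: → [18,20); WM=18
i=16 t=14 v=5: DROP (t<18-2); WM=18
i=17 t=17 v=1: → [17,20); WM=18
i=18 t=18 v=6: → [17,20); WM=18
i=19 t=13 v=9: DROP (t<18-2); WM=18
i=20 t=19 v=7: → [17,21); WM=19
i=21 t=19 v=5: → [17,21); WM=19
i=22 t=25 v=1: → [25,27); WM=25
i=23 t=20 v=9: DROP (t<25-2); WM=25

[0,2)=1 [3,5)=1 [5,8)=2 [9,11)=2 [11,13)=1 [13,15)=2 [15,17)=2 [17,21)=5 [25,27)=1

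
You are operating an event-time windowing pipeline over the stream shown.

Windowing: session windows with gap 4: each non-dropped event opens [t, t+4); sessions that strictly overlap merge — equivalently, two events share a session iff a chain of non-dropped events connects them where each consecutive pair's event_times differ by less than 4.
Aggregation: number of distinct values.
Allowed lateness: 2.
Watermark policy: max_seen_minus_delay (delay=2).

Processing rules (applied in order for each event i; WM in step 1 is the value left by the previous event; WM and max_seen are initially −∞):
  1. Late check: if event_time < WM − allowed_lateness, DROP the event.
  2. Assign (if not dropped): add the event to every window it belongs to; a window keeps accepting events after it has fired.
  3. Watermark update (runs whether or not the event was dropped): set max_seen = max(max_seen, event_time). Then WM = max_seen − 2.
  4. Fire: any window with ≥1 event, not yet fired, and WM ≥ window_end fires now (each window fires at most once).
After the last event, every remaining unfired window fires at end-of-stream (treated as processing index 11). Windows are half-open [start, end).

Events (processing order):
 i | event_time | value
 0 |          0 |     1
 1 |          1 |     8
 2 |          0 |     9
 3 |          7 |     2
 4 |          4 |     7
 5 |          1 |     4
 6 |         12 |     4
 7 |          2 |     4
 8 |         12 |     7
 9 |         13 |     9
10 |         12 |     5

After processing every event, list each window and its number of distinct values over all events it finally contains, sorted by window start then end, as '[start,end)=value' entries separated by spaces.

[0,11)=5 [12,17)=4

i=0 t=0 v=1: → [0,4); WM=-2
i=1 t=1 v=8: → [0,5); WM=-1
i=2 t=0 v=9: → [0,5); WM=-1
i=3 t=7 v=2: → [7,11); WM=5
i=4 t=4 v=7: → [0,11); WM=5
i=5 t=1 v=4: DROP (t<5-2); WM=5
i=6 t=12 v=4: → [12,16); WM=10
i=7 t=2 v=4: DROP (t<10-2); WM=10
i=8 t=12 v=7: → [12,16); WM=10
i=9 t=13 v=9: → [12,17); WM=11
i=10 t=12 v=5: → [12,17); WM=11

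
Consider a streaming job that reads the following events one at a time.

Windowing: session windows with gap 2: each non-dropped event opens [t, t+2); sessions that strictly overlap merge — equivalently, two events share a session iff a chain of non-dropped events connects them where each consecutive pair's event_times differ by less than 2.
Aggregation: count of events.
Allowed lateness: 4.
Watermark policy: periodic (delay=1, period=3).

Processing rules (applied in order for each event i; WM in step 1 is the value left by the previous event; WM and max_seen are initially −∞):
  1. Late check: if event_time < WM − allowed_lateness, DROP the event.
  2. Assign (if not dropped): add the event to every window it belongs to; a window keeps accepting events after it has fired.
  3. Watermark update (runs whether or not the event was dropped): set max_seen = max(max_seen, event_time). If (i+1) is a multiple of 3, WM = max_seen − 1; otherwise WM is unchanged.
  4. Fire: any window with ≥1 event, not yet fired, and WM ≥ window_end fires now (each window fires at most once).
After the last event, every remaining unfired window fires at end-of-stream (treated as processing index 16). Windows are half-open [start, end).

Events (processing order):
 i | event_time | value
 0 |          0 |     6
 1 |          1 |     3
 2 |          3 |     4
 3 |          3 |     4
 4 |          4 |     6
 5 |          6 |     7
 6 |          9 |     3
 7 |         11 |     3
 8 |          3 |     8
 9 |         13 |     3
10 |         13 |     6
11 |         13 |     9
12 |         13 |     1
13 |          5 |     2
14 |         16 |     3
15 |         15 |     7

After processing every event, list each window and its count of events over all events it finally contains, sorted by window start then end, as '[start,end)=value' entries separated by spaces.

i=0 t=0 v=6: → [0,2); WM=−∞
i=1 t=1 v=3: → [0,3); WM=−∞
i=2 t=3 v=4: → [3,5); WM=2
i=3 t=3 v=4: → [3,5); WM=2
i=4 t=4 v=6: → [3,6); WM=2
i=5 t=6 v=7: → [6,8); WM=5
i=6 t=9 v=3: → [9,11); WM=5
i=7 t=11 v=3: → [11,13); WM=5
i=8 t=3 v=8: → [3,6); WM=10
i=9 t=13 v=3: → [13,15); WM=10
i=10 t=13 v=6: → [13,15); WM=10
i=11 t=13 v=9: → [13,15); WM=12
i=12 t=13 v=1: → [13,15); WM=12
i=13 t=5 v=2: DROP (t<12-4); WM=12
i=14 t=16 v=3: → [16,18); WM=15
i=15 t=15 v=7: → [15,18); WM=15

[0,3)=2 [3,6)=4 [6,8)=1 [9,11)=1 [11,13)=1 [13,15)=4 [15,18)=2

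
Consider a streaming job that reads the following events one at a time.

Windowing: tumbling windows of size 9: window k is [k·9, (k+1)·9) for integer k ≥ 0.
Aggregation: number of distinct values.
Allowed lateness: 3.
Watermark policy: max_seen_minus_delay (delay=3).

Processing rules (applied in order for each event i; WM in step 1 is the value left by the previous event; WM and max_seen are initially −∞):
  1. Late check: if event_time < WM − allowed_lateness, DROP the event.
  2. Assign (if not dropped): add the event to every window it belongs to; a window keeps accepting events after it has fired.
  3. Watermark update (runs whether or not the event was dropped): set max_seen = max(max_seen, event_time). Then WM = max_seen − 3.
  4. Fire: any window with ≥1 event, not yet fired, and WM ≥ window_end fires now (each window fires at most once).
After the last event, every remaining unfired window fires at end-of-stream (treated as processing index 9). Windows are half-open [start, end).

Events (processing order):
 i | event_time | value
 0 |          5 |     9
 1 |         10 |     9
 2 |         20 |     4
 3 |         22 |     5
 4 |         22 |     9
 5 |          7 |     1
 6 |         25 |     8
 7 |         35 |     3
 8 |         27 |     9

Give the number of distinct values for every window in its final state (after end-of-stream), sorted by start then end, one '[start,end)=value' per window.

[0,9)=1 [9,18)=1 [18,27)=4 [27,36)=1

i=0 t=5 v=9: → [0,9); WM=2
i=1 t=10 v=9: → [9,18); WM=7
i=2 t=20 v=4: → [18,27); WM=17; [0,9) fires=1
i=3 t=22 v=5: → [18,27); WM=19; [9,18) fires=1
i=4 t=22 v=9: → [18,27); WM=19
i=5 t=7 v=1: DROP (t<19-3); WM=19
i=6 t=25 v=8: → [18,27); WM=22
i=7 t=35 v=3: → [27,36); WM=32; [18,27) fires=4
i=8 t=27 v=9: DROP (t<32-3); WM=32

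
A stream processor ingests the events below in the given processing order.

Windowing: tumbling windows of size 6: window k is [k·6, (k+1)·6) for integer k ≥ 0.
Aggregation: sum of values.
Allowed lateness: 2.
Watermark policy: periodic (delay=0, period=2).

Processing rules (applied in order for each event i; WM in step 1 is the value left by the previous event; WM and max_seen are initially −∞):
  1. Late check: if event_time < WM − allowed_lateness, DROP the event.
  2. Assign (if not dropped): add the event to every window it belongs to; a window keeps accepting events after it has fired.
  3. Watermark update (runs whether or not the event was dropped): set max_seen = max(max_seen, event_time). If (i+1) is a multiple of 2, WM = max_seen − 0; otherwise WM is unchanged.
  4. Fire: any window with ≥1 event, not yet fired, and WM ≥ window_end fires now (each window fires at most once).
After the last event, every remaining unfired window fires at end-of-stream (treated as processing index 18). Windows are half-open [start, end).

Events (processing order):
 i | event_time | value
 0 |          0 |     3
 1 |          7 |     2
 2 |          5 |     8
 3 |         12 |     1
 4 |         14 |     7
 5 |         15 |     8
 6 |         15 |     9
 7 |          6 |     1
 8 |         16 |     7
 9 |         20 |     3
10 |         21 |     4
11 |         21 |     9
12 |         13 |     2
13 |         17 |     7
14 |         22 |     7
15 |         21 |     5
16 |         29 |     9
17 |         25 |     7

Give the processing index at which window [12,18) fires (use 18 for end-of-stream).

9

i=0 t=0 v=3: → [0,6); WM=−∞
i=1 t=7 v=2: → [6,12); WM=7; [0,6) fires=3
i=2 t=5 v=8: → [0,6); WM=7
i=3 t=12 v=1: → [12,18); WM=12; [6,12) fires=2
i=4 t=14 v=7: → [12,18); WM=12
i=5 t=15 v=8: → [12,18); WM=15
i=6 t=15 v=9: → [12,18); WM=15
i=7 t=6 v=1: DROP (t<15-2); WM=15
i=8 t=16 v=7: → [12,18); WM=15
i=9 t=20 v=3: → [18,24); WM=20; [12,18) fires=32
i=10 t=21 v=4: → [18,24); WM=20
i=11 t=21 v=9: → [18,24); WM=21
i=12 t=13 v=2: DROP (t<21-2); WM=21
i=13 t=17 v=7: DROP (t<21-2); WM=21
i=14 t=22 v=7: → [18,24); WM=21
i=15 t=21 v=5: → [18,24); WM=22
i=16 t=29 v=9: → [24,30); WM=22
i=17 t=25 v=7: → [24,30); WM=29; [18,24) fires=28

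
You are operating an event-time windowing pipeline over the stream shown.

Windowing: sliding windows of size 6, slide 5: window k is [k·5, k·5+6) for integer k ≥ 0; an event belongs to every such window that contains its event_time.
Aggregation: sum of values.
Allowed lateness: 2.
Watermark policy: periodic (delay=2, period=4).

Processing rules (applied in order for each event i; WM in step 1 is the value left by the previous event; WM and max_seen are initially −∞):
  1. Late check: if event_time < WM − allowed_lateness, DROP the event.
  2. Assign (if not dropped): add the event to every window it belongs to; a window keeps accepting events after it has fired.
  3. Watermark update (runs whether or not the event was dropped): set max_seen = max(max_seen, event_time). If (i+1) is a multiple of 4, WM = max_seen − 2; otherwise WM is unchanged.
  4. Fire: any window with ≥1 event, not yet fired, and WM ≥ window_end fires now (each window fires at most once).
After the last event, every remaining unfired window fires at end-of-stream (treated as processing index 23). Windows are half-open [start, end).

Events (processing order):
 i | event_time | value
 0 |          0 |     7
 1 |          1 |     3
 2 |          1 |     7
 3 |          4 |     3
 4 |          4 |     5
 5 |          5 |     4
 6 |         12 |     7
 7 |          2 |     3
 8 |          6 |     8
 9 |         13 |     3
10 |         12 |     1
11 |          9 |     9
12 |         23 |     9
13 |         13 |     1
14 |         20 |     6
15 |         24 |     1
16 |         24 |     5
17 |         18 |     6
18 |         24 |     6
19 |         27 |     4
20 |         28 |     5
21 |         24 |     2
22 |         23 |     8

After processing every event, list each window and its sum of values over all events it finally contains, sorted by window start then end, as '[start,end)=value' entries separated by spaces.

[0,6)=32 [5,11)=13 [10,16)=12 [15,21)=6 [20,26)=37 [25,31)=9

i=0 t=0 v=7: → [0,6); WM=−∞
i=1 t=1 v=3: → [0,6); WM=−∞
i=2 t=1 v=7: → [0,6); WM=−∞
i=3 t=4 v=3: → [0,6); WM=2
i=4 t=4 v=5: → [0,6); WM=2
i=5 t=5 v=4: → [5,11),[0,6); WM=2
i=6 t=12 v=7: → [10,16); WM=2
i=7 t=2 v=3: → [0,6); WM=10; [0,6) fires=32
i=8 t=6 v=8: DROP (t<10-2); WM=10
i=9 t=13 v=3: → [10,16); WM=10
i=10 t=12 v=1: → [10,16); WM=10
i=11 t=9 v=9: → [5,11); WM=11; [5,11) fires=13
i=12 t=23 v=9: → [20,26); WM=11
i=13 t=13 v=1: → [10,16); WM=11
i=14 t=20 v=6: → [20,26),[15,21); WM=11
i=15 t=24 v=1: → [20,26); WM=22; [10,16) fires=12 [15,21) fires=6
i=16 t=24 v=5: → [20,26); WM=22
i=17 t=18 v=6: DROP (t<22-2); WM=22
i=18 t=24 v=6: → [20,26); WM=22
i=19 t=27 v=4: → [25,31); WM=25
i=20 t=28 v=5: → [25,31); WM=25
i=21 t=24 v=2: → [20,26); WM=25
i=22 t=23 v=8: → [20,26); WM=25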